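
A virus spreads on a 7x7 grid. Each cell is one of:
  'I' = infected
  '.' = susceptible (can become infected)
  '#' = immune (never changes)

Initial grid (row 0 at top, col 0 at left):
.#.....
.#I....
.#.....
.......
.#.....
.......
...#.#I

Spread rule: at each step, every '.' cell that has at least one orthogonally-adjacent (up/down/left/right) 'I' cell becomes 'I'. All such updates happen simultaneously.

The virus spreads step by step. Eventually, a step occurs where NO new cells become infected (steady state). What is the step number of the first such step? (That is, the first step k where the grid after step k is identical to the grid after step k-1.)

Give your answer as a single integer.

Answer: 8

Derivation:
Step 0 (initial): 2 infected
Step 1: +4 new -> 6 infected
Step 2: +6 new -> 12 infected
Step 3: +9 new -> 21 infected
Step 4: +12 new -> 33 infected
Step 5: +5 new -> 38 infected
Step 6: +3 new -> 41 infected
Step 7: +2 new -> 43 infected
Step 8: +0 new -> 43 infected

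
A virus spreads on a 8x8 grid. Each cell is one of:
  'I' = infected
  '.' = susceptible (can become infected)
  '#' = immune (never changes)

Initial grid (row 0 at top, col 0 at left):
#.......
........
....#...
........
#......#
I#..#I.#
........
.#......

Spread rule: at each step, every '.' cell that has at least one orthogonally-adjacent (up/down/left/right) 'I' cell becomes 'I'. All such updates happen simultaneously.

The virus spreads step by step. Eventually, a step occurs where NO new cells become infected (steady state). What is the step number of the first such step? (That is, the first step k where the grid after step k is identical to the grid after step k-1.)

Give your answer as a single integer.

Step 0 (initial): 2 infected
Step 1: +4 new -> 6 infected
Step 2: +8 new -> 14 infected
Step 3: +9 new -> 23 infected
Step 4: +10 new -> 33 infected
Step 5: +7 new -> 40 infected
Step 6: +6 new -> 46 infected
Step 7: +5 new -> 51 infected
Step 8: +3 new -> 54 infected
Step 9: +2 new -> 56 infected
Step 10: +0 new -> 56 infected

Answer: 10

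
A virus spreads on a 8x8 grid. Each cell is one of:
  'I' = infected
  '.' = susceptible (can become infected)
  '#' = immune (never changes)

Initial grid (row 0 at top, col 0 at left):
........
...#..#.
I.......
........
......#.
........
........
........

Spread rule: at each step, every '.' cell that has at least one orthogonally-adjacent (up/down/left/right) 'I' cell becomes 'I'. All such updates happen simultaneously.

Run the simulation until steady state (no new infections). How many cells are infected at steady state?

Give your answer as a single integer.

Step 0 (initial): 1 infected
Step 1: +3 new -> 4 infected
Step 2: +5 new -> 9 infected
Step 3: +6 new -> 15 infected
Step 4: +6 new -> 21 infected
Step 5: +8 new -> 29 infected
Step 6: +8 new -> 37 infected
Step 7: +7 new -> 44 infected
Step 8: +6 new -> 50 infected
Step 9: +5 new -> 55 infected
Step 10: +3 new -> 58 infected
Step 11: +2 new -> 60 infected
Step 12: +1 new -> 61 infected
Step 13: +0 new -> 61 infected

Answer: 61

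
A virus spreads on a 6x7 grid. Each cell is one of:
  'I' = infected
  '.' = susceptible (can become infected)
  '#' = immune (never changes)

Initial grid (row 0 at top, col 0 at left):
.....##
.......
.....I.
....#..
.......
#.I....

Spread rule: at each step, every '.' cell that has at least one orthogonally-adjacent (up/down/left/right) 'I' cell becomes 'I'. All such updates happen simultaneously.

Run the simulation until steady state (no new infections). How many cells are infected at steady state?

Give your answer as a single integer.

Step 0 (initial): 2 infected
Step 1: +7 new -> 9 infected
Step 2: +9 new -> 18 infected
Step 3: +9 new -> 27 infected
Step 4: +5 new -> 32 infected
Step 5: +3 new -> 35 infected
Step 6: +2 new -> 37 infected
Step 7: +1 new -> 38 infected
Step 8: +0 new -> 38 infected

Answer: 38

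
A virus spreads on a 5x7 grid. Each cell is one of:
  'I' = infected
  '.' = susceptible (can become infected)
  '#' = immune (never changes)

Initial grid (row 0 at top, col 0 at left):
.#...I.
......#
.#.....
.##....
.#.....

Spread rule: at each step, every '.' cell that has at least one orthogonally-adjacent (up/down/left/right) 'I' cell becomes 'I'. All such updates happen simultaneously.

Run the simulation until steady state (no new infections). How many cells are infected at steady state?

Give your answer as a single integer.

Step 0 (initial): 1 infected
Step 1: +3 new -> 4 infected
Step 2: +3 new -> 7 infected
Step 3: +5 new -> 12 infected
Step 4: +5 new -> 17 infected
Step 5: +5 new -> 22 infected
Step 6: +2 new -> 24 infected
Step 7: +3 new -> 27 infected
Step 8: +1 new -> 28 infected
Step 9: +1 new -> 29 infected
Step 10: +0 new -> 29 infected

Answer: 29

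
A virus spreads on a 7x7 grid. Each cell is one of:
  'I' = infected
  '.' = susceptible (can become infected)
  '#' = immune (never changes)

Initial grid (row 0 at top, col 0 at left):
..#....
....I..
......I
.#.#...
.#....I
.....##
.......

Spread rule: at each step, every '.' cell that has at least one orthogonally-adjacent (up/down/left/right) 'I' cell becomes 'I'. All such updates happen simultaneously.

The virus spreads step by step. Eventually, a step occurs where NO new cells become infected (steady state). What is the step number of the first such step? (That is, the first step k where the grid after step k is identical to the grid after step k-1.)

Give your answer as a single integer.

Answer: 9

Derivation:
Step 0 (initial): 3 infected
Step 1: +8 new -> 11 infected
Step 2: +8 new -> 19 infected
Step 3: +4 new -> 23 infected
Step 4: +7 new -> 30 infected
Step 5: +5 new -> 35 infected
Step 6: +4 new -> 39 infected
Step 7: +3 new -> 42 infected
Step 8: +1 new -> 43 infected
Step 9: +0 new -> 43 infected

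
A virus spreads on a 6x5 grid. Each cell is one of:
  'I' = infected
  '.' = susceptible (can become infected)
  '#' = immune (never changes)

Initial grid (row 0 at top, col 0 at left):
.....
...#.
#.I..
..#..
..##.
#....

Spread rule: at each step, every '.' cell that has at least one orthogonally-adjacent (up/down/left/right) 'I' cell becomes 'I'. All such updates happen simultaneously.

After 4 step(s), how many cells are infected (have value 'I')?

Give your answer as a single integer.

Step 0 (initial): 1 infected
Step 1: +3 new -> 4 infected
Step 2: +5 new -> 9 infected
Step 3: +7 new -> 16 infected
Step 4: +5 new -> 21 infected

Answer: 21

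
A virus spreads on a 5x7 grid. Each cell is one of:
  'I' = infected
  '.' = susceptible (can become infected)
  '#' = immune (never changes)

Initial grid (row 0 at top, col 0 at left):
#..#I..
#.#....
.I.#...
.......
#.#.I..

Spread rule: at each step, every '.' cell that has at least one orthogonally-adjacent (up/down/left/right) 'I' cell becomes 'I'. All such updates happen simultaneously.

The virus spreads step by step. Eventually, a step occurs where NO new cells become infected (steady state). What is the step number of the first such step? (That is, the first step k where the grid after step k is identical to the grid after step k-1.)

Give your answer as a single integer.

Step 0 (initial): 3 infected
Step 1: +9 new -> 12 infected
Step 2: +11 new -> 23 infected
Step 3: +4 new -> 27 infected
Step 4: +1 new -> 28 infected
Step 5: +0 new -> 28 infected

Answer: 5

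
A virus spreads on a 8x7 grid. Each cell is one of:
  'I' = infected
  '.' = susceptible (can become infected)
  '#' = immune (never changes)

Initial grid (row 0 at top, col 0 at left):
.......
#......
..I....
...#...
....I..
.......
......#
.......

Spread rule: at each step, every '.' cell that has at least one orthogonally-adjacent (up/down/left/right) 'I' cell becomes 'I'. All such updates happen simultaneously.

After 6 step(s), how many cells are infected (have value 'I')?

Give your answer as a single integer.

Answer: 52

Derivation:
Step 0 (initial): 2 infected
Step 1: +8 new -> 10 infected
Step 2: +12 new -> 22 infected
Step 3: +12 new -> 34 infected
Step 4: +9 new -> 43 infected
Step 5: +6 new -> 49 infected
Step 6: +3 new -> 52 infected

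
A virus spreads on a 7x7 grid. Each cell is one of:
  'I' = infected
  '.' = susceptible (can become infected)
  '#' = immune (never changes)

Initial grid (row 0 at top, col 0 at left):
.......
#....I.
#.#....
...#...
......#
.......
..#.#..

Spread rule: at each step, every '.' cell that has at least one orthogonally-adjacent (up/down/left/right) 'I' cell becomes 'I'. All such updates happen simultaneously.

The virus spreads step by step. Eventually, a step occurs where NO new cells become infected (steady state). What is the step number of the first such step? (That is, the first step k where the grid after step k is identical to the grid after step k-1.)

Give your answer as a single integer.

Answer: 11

Derivation:
Step 0 (initial): 1 infected
Step 1: +4 new -> 5 infected
Step 2: +6 new -> 11 infected
Step 3: +6 new -> 17 infected
Step 4: +4 new -> 21 infected
Step 5: +6 new -> 27 infected
Step 6: +5 new -> 32 infected
Step 7: +5 new -> 37 infected
Step 8: +2 new -> 39 infected
Step 9: +2 new -> 41 infected
Step 10: +1 new -> 42 infected
Step 11: +0 new -> 42 infected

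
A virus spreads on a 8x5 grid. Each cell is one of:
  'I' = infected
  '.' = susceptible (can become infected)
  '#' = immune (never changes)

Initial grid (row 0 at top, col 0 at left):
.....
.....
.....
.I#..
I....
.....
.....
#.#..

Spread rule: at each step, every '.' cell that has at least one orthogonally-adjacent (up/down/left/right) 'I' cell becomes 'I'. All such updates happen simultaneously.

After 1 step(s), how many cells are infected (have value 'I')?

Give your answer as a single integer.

Step 0 (initial): 2 infected
Step 1: +4 new -> 6 infected

Answer: 6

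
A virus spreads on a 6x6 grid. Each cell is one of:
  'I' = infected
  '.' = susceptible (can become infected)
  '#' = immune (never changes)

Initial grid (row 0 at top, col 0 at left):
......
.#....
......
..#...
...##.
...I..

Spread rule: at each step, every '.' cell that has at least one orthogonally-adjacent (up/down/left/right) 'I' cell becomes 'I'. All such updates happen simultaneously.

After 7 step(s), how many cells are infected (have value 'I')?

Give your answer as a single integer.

Answer: 26

Derivation:
Step 0 (initial): 1 infected
Step 1: +2 new -> 3 infected
Step 2: +3 new -> 6 infected
Step 3: +3 new -> 9 infected
Step 4: +3 new -> 12 infected
Step 5: +4 new -> 16 infected
Step 6: +5 new -> 21 infected
Step 7: +5 new -> 26 infected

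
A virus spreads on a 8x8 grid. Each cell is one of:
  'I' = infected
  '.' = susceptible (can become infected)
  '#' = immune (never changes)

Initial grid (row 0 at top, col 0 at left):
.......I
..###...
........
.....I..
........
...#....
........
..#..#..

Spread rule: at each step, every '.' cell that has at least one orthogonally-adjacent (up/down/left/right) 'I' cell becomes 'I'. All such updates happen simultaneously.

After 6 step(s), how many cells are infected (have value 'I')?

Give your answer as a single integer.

Answer: 51

Derivation:
Step 0 (initial): 2 infected
Step 1: +6 new -> 8 infected
Step 2: +11 new -> 19 infected
Step 3: +8 new -> 27 infected
Step 4: +7 new -> 34 infected
Step 5: +9 new -> 43 infected
Step 6: +8 new -> 51 infected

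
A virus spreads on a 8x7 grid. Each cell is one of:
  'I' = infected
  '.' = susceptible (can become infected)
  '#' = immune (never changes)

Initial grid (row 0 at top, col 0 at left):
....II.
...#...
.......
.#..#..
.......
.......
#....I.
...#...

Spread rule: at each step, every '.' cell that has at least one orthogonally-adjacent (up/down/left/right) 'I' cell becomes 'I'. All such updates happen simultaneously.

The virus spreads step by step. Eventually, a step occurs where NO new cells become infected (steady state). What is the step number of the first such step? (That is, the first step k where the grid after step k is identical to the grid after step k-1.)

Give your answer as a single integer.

Answer: 8

Derivation:
Step 0 (initial): 3 infected
Step 1: +8 new -> 11 infected
Step 2: +10 new -> 21 infected
Step 3: +9 new -> 30 infected
Step 4: +9 new -> 39 infected
Step 5: +6 new -> 45 infected
Step 6: +4 new -> 49 infected
Step 7: +2 new -> 51 infected
Step 8: +0 new -> 51 infected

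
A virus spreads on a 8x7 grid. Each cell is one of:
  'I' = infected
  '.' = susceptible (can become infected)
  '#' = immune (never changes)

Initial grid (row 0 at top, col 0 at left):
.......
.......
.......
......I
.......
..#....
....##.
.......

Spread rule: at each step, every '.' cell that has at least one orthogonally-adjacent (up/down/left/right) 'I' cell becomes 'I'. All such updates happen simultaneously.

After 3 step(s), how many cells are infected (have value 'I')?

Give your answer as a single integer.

Answer: 16

Derivation:
Step 0 (initial): 1 infected
Step 1: +3 new -> 4 infected
Step 2: +5 new -> 9 infected
Step 3: +7 new -> 16 infected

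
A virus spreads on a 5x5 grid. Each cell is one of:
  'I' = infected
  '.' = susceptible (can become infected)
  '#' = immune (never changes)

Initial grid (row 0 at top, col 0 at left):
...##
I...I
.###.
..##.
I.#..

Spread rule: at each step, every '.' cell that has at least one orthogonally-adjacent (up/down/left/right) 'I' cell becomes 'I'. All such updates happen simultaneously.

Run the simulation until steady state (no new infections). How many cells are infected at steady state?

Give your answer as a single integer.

Answer: 17

Derivation:
Step 0 (initial): 3 infected
Step 1: +7 new -> 10 infected
Step 2: +4 new -> 14 infected
Step 3: +2 new -> 16 infected
Step 4: +1 new -> 17 infected
Step 5: +0 new -> 17 infected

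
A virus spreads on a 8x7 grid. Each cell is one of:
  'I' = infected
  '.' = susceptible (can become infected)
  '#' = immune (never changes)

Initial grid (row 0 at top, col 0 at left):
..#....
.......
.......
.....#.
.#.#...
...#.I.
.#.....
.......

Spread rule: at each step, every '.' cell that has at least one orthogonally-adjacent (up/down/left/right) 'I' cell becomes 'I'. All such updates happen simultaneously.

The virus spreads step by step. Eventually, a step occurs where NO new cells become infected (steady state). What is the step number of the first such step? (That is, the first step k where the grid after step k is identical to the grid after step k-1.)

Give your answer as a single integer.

Answer: 11

Derivation:
Step 0 (initial): 1 infected
Step 1: +4 new -> 5 infected
Step 2: +5 new -> 10 infected
Step 3: +5 new -> 15 infected
Step 4: +5 new -> 20 infected
Step 5: +7 new -> 27 infected
Step 6: +9 new -> 36 infected
Step 7: +7 new -> 43 infected
Step 8: +4 new -> 47 infected
Step 9: +2 new -> 49 infected
Step 10: +1 new -> 50 infected
Step 11: +0 new -> 50 infected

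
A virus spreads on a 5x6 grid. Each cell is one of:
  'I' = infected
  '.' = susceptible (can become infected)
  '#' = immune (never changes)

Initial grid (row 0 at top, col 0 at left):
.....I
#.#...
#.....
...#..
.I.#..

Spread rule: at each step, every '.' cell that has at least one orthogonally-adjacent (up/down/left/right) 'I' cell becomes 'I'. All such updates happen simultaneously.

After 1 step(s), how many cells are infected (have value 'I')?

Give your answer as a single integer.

Step 0 (initial): 2 infected
Step 1: +5 new -> 7 infected

Answer: 7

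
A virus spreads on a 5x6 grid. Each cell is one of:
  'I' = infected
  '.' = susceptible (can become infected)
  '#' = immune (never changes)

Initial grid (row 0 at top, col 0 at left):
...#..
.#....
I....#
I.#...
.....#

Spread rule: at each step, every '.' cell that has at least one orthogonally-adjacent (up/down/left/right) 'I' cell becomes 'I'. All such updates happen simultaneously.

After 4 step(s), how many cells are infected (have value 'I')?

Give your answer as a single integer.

Step 0 (initial): 2 infected
Step 1: +4 new -> 6 infected
Step 2: +3 new -> 9 infected
Step 3: +4 new -> 13 infected
Step 4: +5 new -> 18 infected

Answer: 18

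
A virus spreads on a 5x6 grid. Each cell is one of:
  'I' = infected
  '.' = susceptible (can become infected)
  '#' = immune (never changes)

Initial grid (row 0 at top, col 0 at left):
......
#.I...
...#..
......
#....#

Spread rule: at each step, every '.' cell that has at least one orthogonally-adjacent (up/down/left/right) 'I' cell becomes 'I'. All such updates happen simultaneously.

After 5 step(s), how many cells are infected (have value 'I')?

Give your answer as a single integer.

Step 0 (initial): 1 infected
Step 1: +4 new -> 5 infected
Step 2: +5 new -> 10 infected
Step 3: +8 new -> 18 infected
Step 4: +6 new -> 24 infected
Step 5: +2 new -> 26 infected

Answer: 26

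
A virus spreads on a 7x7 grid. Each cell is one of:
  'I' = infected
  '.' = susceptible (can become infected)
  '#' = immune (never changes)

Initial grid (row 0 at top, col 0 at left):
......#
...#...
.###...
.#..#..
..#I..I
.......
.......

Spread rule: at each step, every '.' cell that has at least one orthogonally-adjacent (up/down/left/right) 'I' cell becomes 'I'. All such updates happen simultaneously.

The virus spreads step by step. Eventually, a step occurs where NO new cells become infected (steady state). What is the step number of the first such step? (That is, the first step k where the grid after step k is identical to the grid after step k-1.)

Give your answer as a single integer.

Step 0 (initial): 2 infected
Step 1: +6 new -> 8 infected
Step 2: +8 new -> 16 infected
Step 3: +6 new -> 22 infected
Step 4: +5 new -> 27 infected
Step 5: +4 new -> 31 infected
Step 6: +2 new -> 33 infected
Step 7: +2 new -> 35 infected
Step 8: +2 new -> 37 infected
Step 9: +4 new -> 41 infected
Step 10: +0 new -> 41 infected

Answer: 10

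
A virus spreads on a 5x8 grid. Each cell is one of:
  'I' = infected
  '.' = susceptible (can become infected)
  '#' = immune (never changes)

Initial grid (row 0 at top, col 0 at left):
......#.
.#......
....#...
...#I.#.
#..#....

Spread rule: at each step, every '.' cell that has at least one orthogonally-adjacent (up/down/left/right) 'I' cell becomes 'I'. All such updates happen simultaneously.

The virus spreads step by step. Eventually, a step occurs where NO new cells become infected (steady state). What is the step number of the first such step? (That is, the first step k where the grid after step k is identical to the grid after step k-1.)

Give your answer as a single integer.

Step 0 (initial): 1 infected
Step 1: +2 new -> 3 infected
Step 2: +2 new -> 5 infected
Step 3: +3 new -> 8 infected
Step 4: +5 new -> 13 infected
Step 5: +4 new -> 17 infected
Step 6: +4 new -> 21 infected
Step 7: +2 new -> 23 infected
Step 8: +3 new -> 26 infected
Step 9: +4 new -> 30 infected
Step 10: +3 new -> 33 infected
Step 11: +0 new -> 33 infected

Answer: 11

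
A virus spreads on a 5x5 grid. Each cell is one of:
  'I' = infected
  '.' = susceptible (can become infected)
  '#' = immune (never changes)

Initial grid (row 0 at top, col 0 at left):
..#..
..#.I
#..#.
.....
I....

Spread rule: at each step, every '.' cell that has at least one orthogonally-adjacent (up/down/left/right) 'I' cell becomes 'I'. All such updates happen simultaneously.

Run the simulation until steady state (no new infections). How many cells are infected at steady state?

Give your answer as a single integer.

Step 0 (initial): 2 infected
Step 1: +5 new -> 7 infected
Step 2: +4 new -> 11 infected
Step 3: +5 new -> 16 infected
Step 4: +2 new -> 18 infected
Step 5: +2 new -> 20 infected
Step 6: +1 new -> 21 infected
Step 7: +0 new -> 21 infected

Answer: 21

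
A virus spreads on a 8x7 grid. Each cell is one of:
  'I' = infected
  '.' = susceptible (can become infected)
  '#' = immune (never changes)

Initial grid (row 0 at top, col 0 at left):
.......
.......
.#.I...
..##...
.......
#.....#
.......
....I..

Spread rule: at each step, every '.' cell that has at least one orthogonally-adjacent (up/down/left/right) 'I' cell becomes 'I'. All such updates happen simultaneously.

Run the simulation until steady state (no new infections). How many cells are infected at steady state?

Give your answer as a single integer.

Step 0 (initial): 2 infected
Step 1: +6 new -> 8 infected
Step 2: +10 new -> 18 infected
Step 3: +12 new -> 30 infected
Step 4: +10 new -> 40 infected
Step 5: +7 new -> 47 infected
Step 6: +2 new -> 49 infected
Step 7: +2 new -> 51 infected
Step 8: +0 new -> 51 infected

Answer: 51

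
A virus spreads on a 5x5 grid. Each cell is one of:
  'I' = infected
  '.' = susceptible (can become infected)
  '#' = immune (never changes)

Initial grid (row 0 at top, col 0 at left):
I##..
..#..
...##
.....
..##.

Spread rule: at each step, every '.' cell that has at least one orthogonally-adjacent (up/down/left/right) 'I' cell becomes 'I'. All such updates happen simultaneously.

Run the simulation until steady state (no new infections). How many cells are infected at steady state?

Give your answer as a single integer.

Answer: 14

Derivation:
Step 0 (initial): 1 infected
Step 1: +1 new -> 2 infected
Step 2: +2 new -> 4 infected
Step 3: +2 new -> 6 infected
Step 4: +3 new -> 9 infected
Step 5: +2 new -> 11 infected
Step 6: +1 new -> 12 infected
Step 7: +1 new -> 13 infected
Step 8: +1 new -> 14 infected
Step 9: +0 new -> 14 infected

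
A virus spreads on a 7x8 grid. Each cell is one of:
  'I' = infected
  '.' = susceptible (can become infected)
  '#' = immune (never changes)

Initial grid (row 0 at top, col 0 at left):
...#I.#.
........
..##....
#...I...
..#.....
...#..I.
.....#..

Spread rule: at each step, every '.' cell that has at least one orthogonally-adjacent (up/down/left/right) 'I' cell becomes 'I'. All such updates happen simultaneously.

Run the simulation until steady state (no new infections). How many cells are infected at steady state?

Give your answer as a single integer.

Answer: 48

Derivation:
Step 0 (initial): 3 infected
Step 1: +10 new -> 13 infected
Step 2: +10 new -> 23 infected
Step 3: +6 new -> 29 infected
Step 4: +7 new -> 36 infected
Step 5: +7 new -> 43 infected
Step 6: +4 new -> 47 infected
Step 7: +1 new -> 48 infected
Step 8: +0 new -> 48 infected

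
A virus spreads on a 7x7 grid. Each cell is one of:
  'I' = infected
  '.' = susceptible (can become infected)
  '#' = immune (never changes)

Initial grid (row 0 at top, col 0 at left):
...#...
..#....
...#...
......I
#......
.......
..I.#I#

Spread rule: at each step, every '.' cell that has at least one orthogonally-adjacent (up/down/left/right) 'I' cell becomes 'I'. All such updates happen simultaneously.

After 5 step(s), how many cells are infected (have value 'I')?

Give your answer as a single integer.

Step 0 (initial): 3 infected
Step 1: +7 new -> 10 infected
Step 2: +10 new -> 20 infected
Step 3: +9 new -> 29 infected
Step 4: +4 new -> 33 infected
Step 5: +4 new -> 37 infected

Answer: 37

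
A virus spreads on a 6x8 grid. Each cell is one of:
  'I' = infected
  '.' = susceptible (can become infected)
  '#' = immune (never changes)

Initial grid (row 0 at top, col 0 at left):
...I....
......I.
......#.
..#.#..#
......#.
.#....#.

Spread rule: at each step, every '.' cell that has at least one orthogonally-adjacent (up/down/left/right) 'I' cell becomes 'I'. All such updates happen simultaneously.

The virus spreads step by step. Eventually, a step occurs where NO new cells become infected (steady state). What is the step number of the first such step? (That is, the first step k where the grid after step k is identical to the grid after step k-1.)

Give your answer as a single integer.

Step 0 (initial): 2 infected
Step 1: +6 new -> 8 infected
Step 2: +8 new -> 16 infected
Step 3: +6 new -> 22 infected
Step 4: +5 new -> 27 infected
Step 5: +6 new -> 33 infected
Step 6: +4 new -> 37 infected
Step 7: +1 new -> 38 infected
Step 8: +1 new -> 39 infected
Step 9: +0 new -> 39 infected

Answer: 9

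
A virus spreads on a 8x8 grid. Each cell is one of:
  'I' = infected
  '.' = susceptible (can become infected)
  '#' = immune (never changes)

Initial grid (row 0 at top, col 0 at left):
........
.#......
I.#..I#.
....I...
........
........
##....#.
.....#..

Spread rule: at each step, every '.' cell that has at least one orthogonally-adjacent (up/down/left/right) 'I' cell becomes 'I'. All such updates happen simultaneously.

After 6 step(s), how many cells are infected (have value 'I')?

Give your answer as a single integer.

Answer: 53

Derivation:
Step 0 (initial): 3 infected
Step 1: +8 new -> 11 infected
Step 2: +12 new -> 23 infected
Step 3: +13 new -> 36 infected
Step 4: +12 new -> 48 infected
Step 5: +3 new -> 51 infected
Step 6: +2 new -> 53 infected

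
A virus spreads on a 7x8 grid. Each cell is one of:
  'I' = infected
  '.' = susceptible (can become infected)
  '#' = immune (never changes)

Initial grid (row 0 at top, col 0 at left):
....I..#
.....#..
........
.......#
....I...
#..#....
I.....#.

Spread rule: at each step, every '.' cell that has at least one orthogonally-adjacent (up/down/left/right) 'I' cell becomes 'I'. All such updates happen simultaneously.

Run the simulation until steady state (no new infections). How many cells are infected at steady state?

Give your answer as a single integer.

Step 0 (initial): 3 infected
Step 1: +8 new -> 11 infected
Step 2: +12 new -> 23 infected
Step 3: +13 new -> 36 infected
Step 4: +8 new -> 44 infected
Step 5: +5 new -> 49 infected
Step 6: +1 new -> 50 infected
Step 7: +0 new -> 50 infected

Answer: 50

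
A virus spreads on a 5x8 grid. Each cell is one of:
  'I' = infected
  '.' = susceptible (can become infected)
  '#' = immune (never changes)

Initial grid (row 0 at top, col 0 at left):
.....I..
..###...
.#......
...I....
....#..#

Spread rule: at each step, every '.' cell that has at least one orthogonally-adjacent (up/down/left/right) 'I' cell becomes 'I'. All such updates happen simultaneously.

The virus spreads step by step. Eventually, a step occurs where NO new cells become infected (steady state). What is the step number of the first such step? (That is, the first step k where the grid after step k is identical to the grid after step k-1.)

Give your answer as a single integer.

Step 0 (initial): 2 infected
Step 1: +7 new -> 9 infected
Step 2: +9 new -> 18 infected
Step 3: +7 new -> 25 infected
Step 4: +6 new -> 31 infected
Step 5: +3 new -> 34 infected
Step 6: +0 new -> 34 infected

Answer: 6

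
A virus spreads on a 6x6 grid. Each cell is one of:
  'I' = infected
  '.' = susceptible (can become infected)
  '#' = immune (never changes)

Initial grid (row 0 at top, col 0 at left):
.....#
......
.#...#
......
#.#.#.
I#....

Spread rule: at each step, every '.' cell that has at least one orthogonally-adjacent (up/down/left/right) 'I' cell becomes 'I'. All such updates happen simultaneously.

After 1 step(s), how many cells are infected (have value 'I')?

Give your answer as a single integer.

Answer: 1

Derivation:
Step 0 (initial): 1 infected
Step 1: +0 new -> 1 infected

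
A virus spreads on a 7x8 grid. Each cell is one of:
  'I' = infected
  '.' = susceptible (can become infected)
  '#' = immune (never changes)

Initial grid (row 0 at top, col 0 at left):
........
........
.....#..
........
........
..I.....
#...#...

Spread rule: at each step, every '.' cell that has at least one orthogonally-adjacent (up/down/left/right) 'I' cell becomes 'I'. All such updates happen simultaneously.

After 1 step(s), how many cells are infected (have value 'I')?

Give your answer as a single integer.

Step 0 (initial): 1 infected
Step 1: +4 new -> 5 infected

Answer: 5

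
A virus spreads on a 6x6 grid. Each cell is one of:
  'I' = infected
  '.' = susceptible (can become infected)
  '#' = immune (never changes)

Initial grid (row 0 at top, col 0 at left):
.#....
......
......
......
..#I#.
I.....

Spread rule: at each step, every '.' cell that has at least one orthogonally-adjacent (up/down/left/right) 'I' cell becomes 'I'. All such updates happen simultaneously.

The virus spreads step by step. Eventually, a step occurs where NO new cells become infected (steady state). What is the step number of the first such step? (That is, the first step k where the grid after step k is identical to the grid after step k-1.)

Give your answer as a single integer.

Answer: 7

Derivation:
Step 0 (initial): 2 infected
Step 1: +4 new -> 6 infected
Step 2: +7 new -> 13 infected
Step 3: +7 new -> 20 infected
Step 4: +7 new -> 27 infected
Step 5: +5 new -> 32 infected
Step 6: +1 new -> 33 infected
Step 7: +0 new -> 33 infected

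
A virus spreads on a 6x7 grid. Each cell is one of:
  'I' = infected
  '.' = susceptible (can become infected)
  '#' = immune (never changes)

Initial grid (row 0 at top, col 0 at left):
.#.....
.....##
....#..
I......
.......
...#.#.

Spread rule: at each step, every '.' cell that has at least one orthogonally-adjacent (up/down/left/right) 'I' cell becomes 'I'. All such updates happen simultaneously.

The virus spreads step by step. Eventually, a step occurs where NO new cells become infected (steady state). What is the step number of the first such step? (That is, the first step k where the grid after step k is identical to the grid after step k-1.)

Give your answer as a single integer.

Step 0 (initial): 1 infected
Step 1: +3 new -> 4 infected
Step 2: +5 new -> 9 infected
Step 3: +6 new -> 15 infected
Step 4: +5 new -> 20 infected
Step 5: +4 new -> 24 infected
Step 6: +6 new -> 30 infected
Step 7: +3 new -> 33 infected
Step 8: +2 new -> 35 infected
Step 9: +1 new -> 36 infected
Step 10: +0 new -> 36 infected

Answer: 10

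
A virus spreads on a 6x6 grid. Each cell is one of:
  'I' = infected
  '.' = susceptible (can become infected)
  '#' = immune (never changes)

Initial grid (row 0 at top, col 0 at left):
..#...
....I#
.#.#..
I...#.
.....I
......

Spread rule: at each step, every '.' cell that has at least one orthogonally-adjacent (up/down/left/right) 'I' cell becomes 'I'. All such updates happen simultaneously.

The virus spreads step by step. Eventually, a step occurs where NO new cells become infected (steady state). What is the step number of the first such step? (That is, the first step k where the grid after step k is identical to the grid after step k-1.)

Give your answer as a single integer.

Step 0 (initial): 3 infected
Step 1: +9 new -> 12 infected
Step 2: +10 new -> 22 infected
Step 3: +7 new -> 29 infected
Step 4: +2 new -> 31 infected
Step 5: +0 new -> 31 infected

Answer: 5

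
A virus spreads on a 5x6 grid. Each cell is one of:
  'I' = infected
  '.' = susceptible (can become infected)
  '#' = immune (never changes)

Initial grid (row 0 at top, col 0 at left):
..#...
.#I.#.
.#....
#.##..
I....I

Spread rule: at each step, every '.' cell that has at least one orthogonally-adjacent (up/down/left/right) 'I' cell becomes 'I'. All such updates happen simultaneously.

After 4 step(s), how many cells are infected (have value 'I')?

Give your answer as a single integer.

Step 0 (initial): 3 infected
Step 1: +5 new -> 8 infected
Step 2: +7 new -> 15 infected
Step 3: +3 new -> 18 infected
Step 4: +1 new -> 19 infected

Answer: 19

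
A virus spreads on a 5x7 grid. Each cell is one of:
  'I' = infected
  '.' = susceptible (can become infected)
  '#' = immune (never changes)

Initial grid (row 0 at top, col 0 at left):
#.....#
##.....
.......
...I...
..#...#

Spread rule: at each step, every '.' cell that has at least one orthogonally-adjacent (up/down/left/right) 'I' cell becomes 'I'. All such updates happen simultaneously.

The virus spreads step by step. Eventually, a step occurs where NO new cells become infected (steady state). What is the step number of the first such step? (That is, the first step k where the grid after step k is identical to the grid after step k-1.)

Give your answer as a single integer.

Answer: 6

Derivation:
Step 0 (initial): 1 infected
Step 1: +4 new -> 5 infected
Step 2: +6 new -> 11 infected
Step 3: +9 new -> 20 infected
Step 4: +6 new -> 26 infected
Step 5: +3 new -> 29 infected
Step 6: +0 new -> 29 infected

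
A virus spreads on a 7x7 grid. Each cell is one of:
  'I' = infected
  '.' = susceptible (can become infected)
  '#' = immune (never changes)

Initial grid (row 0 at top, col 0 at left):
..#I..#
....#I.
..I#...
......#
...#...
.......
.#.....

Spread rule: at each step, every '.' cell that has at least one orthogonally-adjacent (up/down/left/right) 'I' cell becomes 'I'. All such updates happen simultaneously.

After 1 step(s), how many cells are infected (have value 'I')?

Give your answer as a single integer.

Answer: 11

Derivation:
Step 0 (initial): 3 infected
Step 1: +8 new -> 11 infected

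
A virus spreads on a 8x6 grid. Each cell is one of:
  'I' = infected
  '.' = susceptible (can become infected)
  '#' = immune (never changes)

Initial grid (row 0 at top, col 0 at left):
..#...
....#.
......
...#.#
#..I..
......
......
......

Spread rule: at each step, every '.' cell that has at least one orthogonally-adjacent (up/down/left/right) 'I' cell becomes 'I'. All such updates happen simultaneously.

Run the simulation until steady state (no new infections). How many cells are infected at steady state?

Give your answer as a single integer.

Step 0 (initial): 1 infected
Step 1: +3 new -> 4 infected
Step 2: +7 new -> 11 infected
Step 3: +8 new -> 19 infected
Step 4: +10 new -> 29 infected
Step 5: +7 new -> 36 infected
Step 6: +5 new -> 41 infected
Step 7: +2 new -> 43 infected
Step 8: +0 new -> 43 infected

Answer: 43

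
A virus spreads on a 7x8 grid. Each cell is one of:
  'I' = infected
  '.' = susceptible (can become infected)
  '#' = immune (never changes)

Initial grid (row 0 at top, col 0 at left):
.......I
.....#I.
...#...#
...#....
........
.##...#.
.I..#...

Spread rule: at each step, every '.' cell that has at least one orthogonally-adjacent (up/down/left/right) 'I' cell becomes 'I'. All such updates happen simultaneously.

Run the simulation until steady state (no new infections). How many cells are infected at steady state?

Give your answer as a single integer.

Answer: 48

Derivation:
Step 0 (initial): 3 infected
Step 1: +5 new -> 8 infected
Step 2: +5 new -> 13 infected
Step 3: +7 new -> 20 infected
Step 4: +9 new -> 29 infected
Step 5: +8 new -> 37 infected
Step 6: +7 new -> 44 infected
Step 7: +4 new -> 48 infected
Step 8: +0 new -> 48 infected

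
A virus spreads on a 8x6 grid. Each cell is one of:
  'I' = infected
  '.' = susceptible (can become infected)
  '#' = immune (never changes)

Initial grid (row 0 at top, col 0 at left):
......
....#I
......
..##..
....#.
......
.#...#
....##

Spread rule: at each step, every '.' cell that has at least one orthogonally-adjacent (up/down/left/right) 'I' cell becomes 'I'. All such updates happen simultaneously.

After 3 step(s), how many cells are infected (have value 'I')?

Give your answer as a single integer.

Answer: 10

Derivation:
Step 0 (initial): 1 infected
Step 1: +2 new -> 3 infected
Step 2: +3 new -> 6 infected
Step 3: +4 new -> 10 infected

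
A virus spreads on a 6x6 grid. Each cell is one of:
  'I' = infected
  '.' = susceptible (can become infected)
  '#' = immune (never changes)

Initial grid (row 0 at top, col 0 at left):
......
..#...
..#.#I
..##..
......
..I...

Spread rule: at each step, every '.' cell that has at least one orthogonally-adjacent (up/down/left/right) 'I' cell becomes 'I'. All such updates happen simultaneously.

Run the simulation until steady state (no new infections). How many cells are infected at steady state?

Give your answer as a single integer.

Answer: 31

Derivation:
Step 0 (initial): 2 infected
Step 1: +5 new -> 7 infected
Step 2: +8 new -> 15 infected
Step 3: +6 new -> 21 infected
Step 4: +4 new -> 25 infected
Step 5: +3 new -> 28 infected
Step 6: +2 new -> 30 infected
Step 7: +1 new -> 31 infected
Step 8: +0 new -> 31 infected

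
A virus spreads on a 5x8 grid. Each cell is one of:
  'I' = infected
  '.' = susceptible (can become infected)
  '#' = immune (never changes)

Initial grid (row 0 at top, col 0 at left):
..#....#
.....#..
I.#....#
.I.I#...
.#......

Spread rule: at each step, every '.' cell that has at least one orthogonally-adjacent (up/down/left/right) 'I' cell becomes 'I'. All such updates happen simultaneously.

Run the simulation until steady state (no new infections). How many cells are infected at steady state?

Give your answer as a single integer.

Answer: 33

Derivation:
Step 0 (initial): 3 infected
Step 1: +6 new -> 9 infected
Step 2: +7 new -> 16 infected
Step 3: +6 new -> 22 infected
Step 4: +4 new -> 26 infected
Step 5: +4 new -> 30 infected
Step 6: +3 new -> 33 infected
Step 7: +0 new -> 33 infected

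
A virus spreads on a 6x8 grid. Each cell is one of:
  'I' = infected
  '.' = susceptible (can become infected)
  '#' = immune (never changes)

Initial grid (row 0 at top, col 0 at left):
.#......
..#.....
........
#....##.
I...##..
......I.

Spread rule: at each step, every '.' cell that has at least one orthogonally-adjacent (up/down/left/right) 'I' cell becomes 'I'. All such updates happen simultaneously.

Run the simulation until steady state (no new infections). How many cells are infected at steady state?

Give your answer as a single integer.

Step 0 (initial): 2 infected
Step 1: +5 new -> 7 infected
Step 2: +5 new -> 12 infected
Step 3: +6 new -> 18 infected
Step 4: +5 new -> 23 infected
Step 5: +5 new -> 28 infected
Step 6: +6 new -> 34 infected
Step 7: +4 new -> 38 infected
Step 8: +3 new -> 41 infected
Step 9: +0 new -> 41 infected

Answer: 41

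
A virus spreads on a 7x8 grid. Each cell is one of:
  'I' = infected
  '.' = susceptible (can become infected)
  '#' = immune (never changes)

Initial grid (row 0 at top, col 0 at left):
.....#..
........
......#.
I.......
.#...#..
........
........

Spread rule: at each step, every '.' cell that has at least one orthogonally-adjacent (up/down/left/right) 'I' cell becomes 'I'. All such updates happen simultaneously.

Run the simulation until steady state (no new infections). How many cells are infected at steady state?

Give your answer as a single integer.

Answer: 52

Derivation:
Step 0 (initial): 1 infected
Step 1: +3 new -> 4 infected
Step 2: +4 new -> 8 infected
Step 3: +7 new -> 15 infected
Step 4: +7 new -> 22 infected
Step 5: +7 new -> 29 infected
Step 6: +6 new -> 35 infected
Step 7: +6 new -> 41 infected
Step 8: +5 new -> 46 infected
Step 9: +4 new -> 50 infected
Step 10: +2 new -> 52 infected
Step 11: +0 new -> 52 infected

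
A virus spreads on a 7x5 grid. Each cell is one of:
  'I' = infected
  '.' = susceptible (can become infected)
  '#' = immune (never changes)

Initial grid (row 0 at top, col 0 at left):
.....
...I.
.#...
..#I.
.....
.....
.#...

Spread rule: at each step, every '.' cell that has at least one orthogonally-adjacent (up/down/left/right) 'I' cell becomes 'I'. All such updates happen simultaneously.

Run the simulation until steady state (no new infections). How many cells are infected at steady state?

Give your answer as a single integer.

Answer: 32

Derivation:
Step 0 (initial): 2 infected
Step 1: +6 new -> 8 infected
Step 2: +8 new -> 16 infected
Step 3: +6 new -> 22 infected
Step 4: +7 new -> 29 infected
Step 5: +2 new -> 31 infected
Step 6: +1 new -> 32 infected
Step 7: +0 new -> 32 infected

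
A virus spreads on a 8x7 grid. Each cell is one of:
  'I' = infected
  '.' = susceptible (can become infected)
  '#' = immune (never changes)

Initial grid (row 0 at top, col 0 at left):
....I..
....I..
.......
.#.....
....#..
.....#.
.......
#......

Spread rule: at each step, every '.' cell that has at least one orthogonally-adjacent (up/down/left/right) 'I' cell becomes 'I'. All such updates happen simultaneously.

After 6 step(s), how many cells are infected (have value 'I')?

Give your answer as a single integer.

Step 0 (initial): 2 infected
Step 1: +5 new -> 7 infected
Step 2: +7 new -> 14 infected
Step 3: +6 new -> 20 infected
Step 4: +7 new -> 27 infected
Step 5: +4 new -> 31 infected
Step 6: +6 new -> 37 infected

Answer: 37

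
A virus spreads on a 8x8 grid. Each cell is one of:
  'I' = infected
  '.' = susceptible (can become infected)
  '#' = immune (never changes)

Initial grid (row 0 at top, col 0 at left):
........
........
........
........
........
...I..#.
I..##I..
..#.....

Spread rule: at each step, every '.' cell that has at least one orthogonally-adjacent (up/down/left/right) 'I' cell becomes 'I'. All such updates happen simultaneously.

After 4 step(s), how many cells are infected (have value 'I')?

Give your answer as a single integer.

Answer: 41

Derivation:
Step 0 (initial): 3 infected
Step 1: +9 new -> 12 infected
Step 2: +11 new -> 23 infected
Step 3: +10 new -> 33 infected
Step 4: +8 new -> 41 infected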